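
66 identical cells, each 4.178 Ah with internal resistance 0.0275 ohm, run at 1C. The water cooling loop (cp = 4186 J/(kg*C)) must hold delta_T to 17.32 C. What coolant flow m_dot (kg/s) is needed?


Step 1: I = 1 * 4.178 = 4.178 A
Step 2: Q_cell = I^2 * R = 4.178^2 * 0.0275 = 0.48003 W
Step 3: Q_total = 66 * 0.48003 = 31.682 W
Step 4: m_dot = Q_total / (cp * dT) = 31.682 / (4186 * 17.32) = 4.370e-04 kg/s

4.370e-04 kg/s


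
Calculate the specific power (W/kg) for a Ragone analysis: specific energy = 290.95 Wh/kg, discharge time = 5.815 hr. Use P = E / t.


Specific power = 290.95 Wh/kg / 5.815 hr = 50.03 W/kg

50.03 W/kg


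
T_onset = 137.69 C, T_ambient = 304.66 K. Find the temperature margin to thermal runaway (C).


Convert: T_ambient = 304.66 K = 31.51 C
margin = 137.69 - 31.51 = 106.18 C

106.18 C


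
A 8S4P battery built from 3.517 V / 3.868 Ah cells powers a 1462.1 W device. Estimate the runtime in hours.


Step 1: E_pack = Ns * V_cell * Np * C_cell = 8 * 3.517 * 4 * 3.868 = 435.32 Wh
Step 2: t = E_pack / P = 435.32 / 1462.1 = 0.2977 hr

0.2977 hr


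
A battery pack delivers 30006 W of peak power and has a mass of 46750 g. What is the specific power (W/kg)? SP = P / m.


Convert: m = 46750 g = 46.75 kg
Specific power = 30006 W / 46.75 kg = 641.8 W/kg

641.8 W/kg


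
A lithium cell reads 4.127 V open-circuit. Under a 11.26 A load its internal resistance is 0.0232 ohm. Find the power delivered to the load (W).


Step 1: V_terminal = OCV - I*R = 4.127 - 11.26 * 0.0232 = 3.8658 V
Step 2: P_out = V_terminal * I = 3.8658 * 11.26 = 43.53 W

43.53 W


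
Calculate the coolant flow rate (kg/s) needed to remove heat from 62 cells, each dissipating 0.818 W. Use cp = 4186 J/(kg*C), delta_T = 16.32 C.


Step 1: Total heat Q = 62 * 0.818 W = 50.716 W
Step 2: denom = cp * dT = 4186 * 16.32 = 68316
Step 3: m_dot = 50.716 / 68316 = 7.424e-04 kg/s

7.424e-04 kg/s


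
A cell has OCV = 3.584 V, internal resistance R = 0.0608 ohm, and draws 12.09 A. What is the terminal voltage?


V = OCV - I*R = 3.584 - 12.09 * 0.0608 = 2.849 V

2.849 V


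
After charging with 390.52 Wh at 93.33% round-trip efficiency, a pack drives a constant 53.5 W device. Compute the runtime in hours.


Step 1: E_discharge = eta/100 * E_charge = 93.33/100 * 390.52 = 364.47 Wh
Step 2: t = E_discharge / P = 364.47 / 53.5 = 6.813 hr

6.813 hr


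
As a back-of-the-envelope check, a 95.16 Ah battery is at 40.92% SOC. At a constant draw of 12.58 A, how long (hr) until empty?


Step 1: remaining = SOC/100 * C_total = 40.92/100 * 95.16 = 38.939 Ah
Step 2: t = remaining / I = 38.939 / 12.58 = 3.095 hr

3.095 hr


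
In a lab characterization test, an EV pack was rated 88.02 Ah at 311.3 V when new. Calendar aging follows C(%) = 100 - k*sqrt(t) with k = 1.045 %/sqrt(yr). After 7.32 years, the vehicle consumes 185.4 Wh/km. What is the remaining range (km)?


Step 1: capacity retention = 100 - 1.045 * sqrt(7.32) = 100 - 1.045 * 2.7055 = 97.173%
Step 2: C_now = 88.02 * 97.173/100 = 85.532 Ah
Step 3: E_pack = V * C_now = 311.3 * 85.532 = 26626 Wh
Step 4: range = E_pack / consumption = 26626 / 185.4 = 143.6 km

143.6 km


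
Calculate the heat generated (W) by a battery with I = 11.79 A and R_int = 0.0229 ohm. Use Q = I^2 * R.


I^2 = 139
Q = 139 * 0.0229 = 3.183 W

3.183 W


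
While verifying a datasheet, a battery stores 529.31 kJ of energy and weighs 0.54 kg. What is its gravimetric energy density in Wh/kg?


Convert: E = 529.31 kJ = 147.03 Wh
ED = E / m = 147.03 / 0.54 = 272.3 Wh/kg

272.3 Wh/kg


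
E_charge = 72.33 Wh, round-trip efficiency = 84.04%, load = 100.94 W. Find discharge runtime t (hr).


Step 1: E_discharge = eta/100 * E_charge = 84.04/100 * 72.33 = 60.786 Wh
Step 2: t = E_discharge / P = 60.786 / 100.94 = 0.6022 hr

0.6022 hr


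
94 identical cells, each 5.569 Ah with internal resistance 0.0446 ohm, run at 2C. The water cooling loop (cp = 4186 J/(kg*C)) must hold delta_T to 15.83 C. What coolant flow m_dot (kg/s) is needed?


Step 1: I = 2 * 5.569 = 11.138 A
Step 2: Q_cell = I^2 * R = 11.138^2 * 0.0446 = 5.5329 W
Step 3: Q_total = 94 * 5.5329 = 520.09 W
Step 4: m_dot = Q_total / (cp * dT) = 520.09 / (4186 * 15.83) = 0.007849 kg/s

0.007849 kg/s


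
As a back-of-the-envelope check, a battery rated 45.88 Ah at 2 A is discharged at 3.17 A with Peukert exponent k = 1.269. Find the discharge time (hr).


Step 1: t_rated = C / I_rated = 45.88 / 2 = 22.94 hr
Step 2: ratio = 2 / 3.17 = 0.63091
Step 3: ratio^k = 0.63091^1.269 = 0.55739
Step 4: t = t_rated * ratio^k = 22.94 * 0.55739 = 12.79 hr

12.79 hr


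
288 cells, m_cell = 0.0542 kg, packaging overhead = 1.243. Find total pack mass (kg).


m_pack = n * m_cell * overhead = 288 * 0.0542 * 1.243 = 19.40 kg

19.40 kg


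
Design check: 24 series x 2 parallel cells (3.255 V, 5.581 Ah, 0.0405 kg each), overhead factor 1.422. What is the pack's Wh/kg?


Step 1: V_pack = 24 * 3.255 = 78.12 V
Step 2: C_pack = 2 * 5.581 = 11.162 Ah
Step 3: E_pack = V_pack * C_pack = 78.12 * 11.162 = 871.98 Wh
Step 4: m_pack = 24 * 2 * 0.0405 * 1.422 = 2.7644 kg
Step 5: ED = E_pack / m_pack = 871.98 / 2.7644 = 315.4 Wh/kg

315.4 Wh/kg


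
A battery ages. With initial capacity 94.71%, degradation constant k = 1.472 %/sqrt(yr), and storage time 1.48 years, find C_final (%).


sqrt(t) = sqrt(1.48) = 1.2166
C_final = 94.71 - 1.472 * 1.2166 = 92.92%

92.92%


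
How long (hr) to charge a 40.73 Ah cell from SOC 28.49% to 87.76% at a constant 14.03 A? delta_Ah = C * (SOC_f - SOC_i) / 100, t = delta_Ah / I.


Step 1: dSOC = 87.76% - 28.49% = 59.27%
Step 2: delta_Ah = 40.73 * 59.27 / 100 = 24.141 Ah
Step 3: t = 24.141 / 14.03 = 1.721 hr

1.721 hr


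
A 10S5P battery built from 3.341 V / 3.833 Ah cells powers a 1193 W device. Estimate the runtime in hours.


Step 1: E_pack = Ns * V_cell * Np * C_cell = 10 * 3.341 * 5 * 3.833 = 640.3 Wh
Step 2: t = E_pack / P = 640.3 / 1193 = 0.5367 hr

0.5367 hr


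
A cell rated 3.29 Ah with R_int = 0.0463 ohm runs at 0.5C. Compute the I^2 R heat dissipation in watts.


Step 1: I = C_rate * capacity = 0.5 * 3.29 = 1.645 A
Step 2: Q = I^2 * R = 1.645^2 * 0.0463 = 2.706 * 0.0463 = 0.1253 W

0.1253 W


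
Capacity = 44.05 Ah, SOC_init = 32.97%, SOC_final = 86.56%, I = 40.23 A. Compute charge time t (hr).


Step 1: dSOC = 86.56% - 32.97% = 53.59%
Step 2: delta_Ah = 44.05 * 53.59 / 100 = 23.606 Ah
Step 3: t = 23.606 / 40.23 = 0.5868 hr

0.5868 hr


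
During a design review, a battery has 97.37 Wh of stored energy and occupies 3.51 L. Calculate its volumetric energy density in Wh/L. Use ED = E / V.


Volumetric ED = 97.37 Wh / 3.51 L = 27.74 Wh/L

27.74 Wh/L


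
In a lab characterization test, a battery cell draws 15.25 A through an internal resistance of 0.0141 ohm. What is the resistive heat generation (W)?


I^2 = 232.56
Q = 232.56 * 0.0141 = 3.279 W

3.279 W


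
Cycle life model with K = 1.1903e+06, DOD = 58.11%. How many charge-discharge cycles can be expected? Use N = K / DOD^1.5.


DOD^1.5 = 442.97
N = K / DOD^1.5 = 1.1903e+06 / 442.97 = 2687

2687 cycles


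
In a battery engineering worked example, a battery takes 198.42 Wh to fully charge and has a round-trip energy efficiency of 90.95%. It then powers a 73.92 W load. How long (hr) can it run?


Step 1: E_discharge = eta/100 * E_charge = 90.95/100 * 198.42 = 180.46 Wh
Step 2: t = E_discharge / P = 180.46 / 73.92 = 2.441 hr

2.441 hr


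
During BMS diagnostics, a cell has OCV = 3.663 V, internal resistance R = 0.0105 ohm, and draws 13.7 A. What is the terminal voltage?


IR drop = 13.7 * 0.0105 = 0.14385 V
V = 3.663 - 0.14385 = 3.519 V

3.519 V


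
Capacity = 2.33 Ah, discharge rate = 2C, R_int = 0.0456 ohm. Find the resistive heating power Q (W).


Step 1: I = C_rate * capacity = 2 * 2.33 = 4.66 A
Step 2: Q = I^2 * R = 4.66^2 * 0.0456 = 21.716 * 0.0456 = 0.9902 W

0.9902 W


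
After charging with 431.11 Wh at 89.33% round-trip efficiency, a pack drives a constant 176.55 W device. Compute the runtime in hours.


Step 1: E_discharge = eta/100 * E_charge = 89.33/100 * 431.11 = 385.11 Wh
Step 2: t = E_discharge / P = 385.11 / 176.55 = 2.181 hr

2.181 hr


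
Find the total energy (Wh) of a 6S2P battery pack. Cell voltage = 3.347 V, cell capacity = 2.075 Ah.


E = Ns * Vcell * Np * Ccell = 6 * 3.347 * 2 * 2.075 = 83.34 Wh

83.34 Wh


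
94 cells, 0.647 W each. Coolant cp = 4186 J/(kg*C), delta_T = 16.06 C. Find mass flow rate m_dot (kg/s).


Q_total = 94 * 0.647 = 60.818 W
m_dot = Q_total / (cp * dT) = 60.818 / (4186 * 16.06) = 9.047e-04 kg/s

9.047e-04 kg/s


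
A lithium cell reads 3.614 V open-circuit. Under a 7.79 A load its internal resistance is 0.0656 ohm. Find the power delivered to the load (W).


Step 1: V_terminal = OCV - I*R = 3.614 - 7.79 * 0.0656 = 3.103 V
Step 2: P_out = V_terminal * I = 3.103 * 7.79 = 24.17 W

24.17 W


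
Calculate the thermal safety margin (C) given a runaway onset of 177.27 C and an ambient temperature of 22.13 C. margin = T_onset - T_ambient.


margin = T_onset - T_ambient = 177.27 - 22.13 = 155.14 C

155.14 C


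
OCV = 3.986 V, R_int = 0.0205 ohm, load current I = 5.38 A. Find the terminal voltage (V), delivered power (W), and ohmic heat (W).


Step 1: V_terminal = OCV - I*R = 3.986 - 5.38 * 0.0205 = 3.8757 V
Step 2: P_out = V_terminal * I = 3.8757 * 5.38 = 20.85 W
Step 3: Q = I^2 * R = 5.38^2 * 0.0205 = 0.5934 W

V=3.8757 V, P=20.85 W, Q=0.5934 W


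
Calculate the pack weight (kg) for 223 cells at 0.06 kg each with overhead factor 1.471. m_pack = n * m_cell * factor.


m_pack = n * m_cell * overhead = 223 * 0.06 * 1.471 = 19.68 kg

19.68 kg


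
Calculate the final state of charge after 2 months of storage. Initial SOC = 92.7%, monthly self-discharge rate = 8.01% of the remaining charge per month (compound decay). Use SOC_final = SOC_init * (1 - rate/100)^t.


Monthly retention factor = 1 - 8.01/100 = 0.9199
Over 2 months: factor^2 = 0.84622
SOC_final = 92.7 * 0.84622 = 78.44%

78.44%


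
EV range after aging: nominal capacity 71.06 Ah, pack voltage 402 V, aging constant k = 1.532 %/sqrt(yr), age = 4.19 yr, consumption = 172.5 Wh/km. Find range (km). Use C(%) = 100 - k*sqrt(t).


Step 1: capacity retention = 100 - 1.532 * sqrt(4.19) = 100 - 1.532 * 2.0469 = 96.864%
Step 2: C_now = 71.06 * 96.864/100 = 68.832 Ah
Step 3: E_pack = V * C_now = 402 * 68.832 = 27670 Wh
Step 4: range = E_pack / consumption = 27670 / 172.5 = 160.4 km

160.4 km


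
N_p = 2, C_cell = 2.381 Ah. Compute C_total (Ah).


Parallel capacities add: 2 * 2.381 Ah = 4.762 Ah

4.762 Ah


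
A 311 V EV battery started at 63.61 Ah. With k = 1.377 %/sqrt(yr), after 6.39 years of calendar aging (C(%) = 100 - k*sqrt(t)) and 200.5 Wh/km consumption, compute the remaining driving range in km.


Step 1: capacity retention = 100 - 1.377 * sqrt(6.39) = 100 - 1.377 * 2.5278 = 96.519%
Step 2: C_now = 63.61 * 96.519/100 = 61.396 Ah
Step 3: E_pack = V * C_now = 311 * 61.396 = 19094 Wh
Step 4: range = E_pack / consumption = 19094 / 200.5 = 95.23 km

95.23 km


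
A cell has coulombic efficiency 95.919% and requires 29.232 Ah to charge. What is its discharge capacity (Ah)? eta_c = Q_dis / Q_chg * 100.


Q_dis = eta/100 * Q_chg = 95.919/100 * 29.232 = 28.04 Ah

28.04 Ah


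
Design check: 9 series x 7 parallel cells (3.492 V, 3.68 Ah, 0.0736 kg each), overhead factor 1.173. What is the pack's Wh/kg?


Step 1: V_pack = 9 * 3.492 = 31.428 V
Step 2: C_pack = 7 * 3.68 = 25.76 Ah
Step 3: E_pack = V_pack * C_pack = 31.428 * 25.76 = 809.59 Wh
Step 4: m_pack = 9 * 7 * 0.0736 * 1.173 = 5.439 kg
Step 5: ED = E_pack / m_pack = 809.59 / 5.439 = 148.8 Wh/kg

148.8 Wh/kg


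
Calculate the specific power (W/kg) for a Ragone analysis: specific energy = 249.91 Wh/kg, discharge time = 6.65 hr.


P_specific = E / t = 249.91 / 6.65 = 37.58 W/kg

37.58 W/kg


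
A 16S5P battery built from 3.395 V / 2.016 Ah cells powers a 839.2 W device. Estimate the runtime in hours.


Step 1: E_pack = Ns * V_cell * Np * C_cell = 16 * 3.395 * 5 * 2.016 = 547.55 Wh
Step 2: t = E_pack / P = 547.55 / 839.2 = 0.6525 hr

0.6525 hr


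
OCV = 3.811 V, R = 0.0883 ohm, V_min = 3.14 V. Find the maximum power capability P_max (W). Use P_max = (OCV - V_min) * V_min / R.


P_max = (OCV - V_min) * V_min / R = (3.811 - 3.14) * 3.14 / 0.0883 = 0.671 * 3.14 / 0.0883 = 23.86 W

23.86 W


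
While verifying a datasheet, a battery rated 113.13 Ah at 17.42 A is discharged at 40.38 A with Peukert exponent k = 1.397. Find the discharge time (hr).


Step 1: t_rated = C / I_rated = 113.13 / 17.42 = 6.4943 hr
Step 2: ratio = 17.42 / 40.38 = 0.4314
Step 3: ratio^k = 0.4314^1.397 = 0.30898
Step 4: t = t_rated * ratio^k = 6.4943 * 0.30898 = 2.007 hr

2.007 hr


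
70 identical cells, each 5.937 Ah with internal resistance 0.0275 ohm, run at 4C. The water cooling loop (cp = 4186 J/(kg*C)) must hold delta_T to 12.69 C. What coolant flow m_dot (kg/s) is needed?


Step 1: I = 4 * 5.937 = 23.748 A
Step 2: Q_cell = I^2 * R = 23.748^2 * 0.0275 = 15.509 W
Step 3: Q_total = 70 * 15.509 = 1085.6 W
Step 4: m_dot = Q_total / (cp * dT) = 1085.6 / (4186 * 12.69) = 0.02044 kg/s

0.02044 kg/s


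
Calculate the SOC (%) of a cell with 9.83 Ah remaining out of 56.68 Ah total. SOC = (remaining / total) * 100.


SOC = (remaining / total) * 100 = (9.83 / 56.68) * 100 = 17.34%

17.34%


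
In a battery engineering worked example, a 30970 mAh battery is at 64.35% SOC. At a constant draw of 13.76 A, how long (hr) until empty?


Convert: C_total = 30970 mAh = 30.97 Ah
Step 1: remaining = SOC/100 * C_total = 64.35/100 * 30.97 = 19.929 Ah
Step 2: t = remaining / I = 19.929 / 13.76 = 1.448 hr

1.448 hr


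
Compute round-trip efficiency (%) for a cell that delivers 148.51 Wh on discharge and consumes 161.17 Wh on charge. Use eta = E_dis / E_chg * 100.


Round-trip efficiency = 148.51/161.17 * 100% = 92.14%

92.14%


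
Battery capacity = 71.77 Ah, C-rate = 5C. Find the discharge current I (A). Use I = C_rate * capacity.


At 5C: I = 5 * 71.77 Ah = 358.85 A

358.85 A


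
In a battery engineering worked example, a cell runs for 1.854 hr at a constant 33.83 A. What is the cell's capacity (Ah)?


C = I * t = 33.83 * 1.854 = 62.72 Ah

62.72 Ah


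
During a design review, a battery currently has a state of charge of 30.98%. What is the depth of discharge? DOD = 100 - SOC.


Complement of SOC: DOD = 100% - 30.98% = 69.02%

69.02%


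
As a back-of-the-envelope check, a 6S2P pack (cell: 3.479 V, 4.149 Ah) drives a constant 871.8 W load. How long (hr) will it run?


Step 1: E_pack = Ns * V_cell * Np * C_cell = 6 * 3.479 * 2 * 4.149 = 173.21 Wh
Step 2: t = E_pack / P = 173.21 / 871.8 = 0.1987 hr

0.1987 hr


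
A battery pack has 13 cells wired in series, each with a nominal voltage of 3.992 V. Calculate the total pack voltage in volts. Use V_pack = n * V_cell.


V_pack = n * V_cell = 13 * 3.992 = 51.896 V

51.896 V


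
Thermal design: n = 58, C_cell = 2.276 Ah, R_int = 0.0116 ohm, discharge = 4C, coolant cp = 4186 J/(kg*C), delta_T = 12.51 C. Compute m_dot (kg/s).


Step 1: I = 4 * 2.276 = 9.104 A
Step 2: Q_cell = I^2 * R = 9.104^2 * 0.0116 = 0.96144 W
Step 3: Q_total = 58 * 0.96144 = 55.764 W
Step 4: m_dot = Q_total / (cp * dT) = 55.764 / (4186 * 12.51) = 0.001065 kg/s

0.001065 kg/s


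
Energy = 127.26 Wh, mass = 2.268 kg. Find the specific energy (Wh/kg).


Specific energy = 127.26 Wh / 2.268 kg = 56.11 Wh/kg

56.11 Wh/kg


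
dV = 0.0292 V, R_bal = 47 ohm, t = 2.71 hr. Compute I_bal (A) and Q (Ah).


I_bal = dV / R = 0.0292 / 47 = 6.2128e-04 A
Q = I_bal * t = 6.2128e-04 * 2.71 = 0.001684 Ah

I=6.2128e-04 A, Q=0.001684 Ah


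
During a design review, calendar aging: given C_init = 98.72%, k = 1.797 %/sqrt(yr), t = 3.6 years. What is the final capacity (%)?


Step 1: sqrt(3.6 yr) = 1.8974
Step 2: drop = 1.797 * 1.8974 = 3.4096
Step 3: C_final = 98.72 - 3.4096 = 95.31%

95.31%


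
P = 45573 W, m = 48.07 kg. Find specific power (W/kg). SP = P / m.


Specific power = 45573 W / 48.07 kg = 948.1 W/kg

948.1 W/kg


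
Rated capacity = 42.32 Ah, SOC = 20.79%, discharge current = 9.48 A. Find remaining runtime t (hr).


Step 1: remaining = SOC/100 * C_total = 20.79/100 * 42.32 = 8.7983 Ah
Step 2: t = remaining / I = 8.7983 / 9.48 = 0.9281 hr

0.9281 hr


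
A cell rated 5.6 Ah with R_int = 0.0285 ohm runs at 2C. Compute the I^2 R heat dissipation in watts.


Step 1: I = C_rate * capacity = 2 * 5.6 = 11.2 A
Step 2: Q = I^2 * R = 11.2^2 * 0.0285 = 125.44 * 0.0285 = 3.575 W

3.575 W


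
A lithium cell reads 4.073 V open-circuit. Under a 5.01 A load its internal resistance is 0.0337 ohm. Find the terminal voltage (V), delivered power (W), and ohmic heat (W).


Step 1: V_terminal = OCV - I*R = 4.073 - 5.01 * 0.0337 = 3.9042 V
Step 2: P_out = V_terminal * I = 3.9042 * 5.01 = 19.56 W
Step 3: Q = I^2 * R = 5.01^2 * 0.0337 = 0.8459 W

V=3.9042 V, P=19.56 W, Q=0.8459 W


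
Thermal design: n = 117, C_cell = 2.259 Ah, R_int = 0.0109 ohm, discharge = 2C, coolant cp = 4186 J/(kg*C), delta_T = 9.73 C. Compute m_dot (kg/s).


Step 1: I = 2 * 2.259 = 4.518 A
Step 2: Q_cell = I^2 * R = 4.518^2 * 0.0109 = 0.22249 W
Step 3: Q_total = 117 * 0.22249 = 26.031 W
Step 4: m_dot = Q_total / (cp * dT) = 26.031 / (4186 * 9.73) = 6.391e-04 kg/s

6.391e-04 kg/s


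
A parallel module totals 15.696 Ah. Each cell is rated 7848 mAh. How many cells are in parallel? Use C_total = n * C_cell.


Convert: C_cell = 7848 mAh = 7.848 Ah
n = C_total / C_cell = 15.696 / 7.848 = 2

2


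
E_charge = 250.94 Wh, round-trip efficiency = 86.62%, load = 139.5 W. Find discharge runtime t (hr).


Step 1: E_discharge = eta/100 * E_charge = 86.62/100 * 250.94 = 217.36 Wh
Step 2: t = E_discharge / P = 217.36 / 139.5 = 1.558 hr

1.558 hr


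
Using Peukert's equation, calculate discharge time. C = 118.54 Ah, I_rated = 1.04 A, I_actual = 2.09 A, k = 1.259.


t_rated = C / I_rated = 118.54 / 1.04 = 113.98 hr
(I_rated/I)^k = (0.49761)^1.259 = 0.41532
t = t_rated * (I_rated/I)^k = 113.98 * 0.41532 = 47.34 hr

47.34 hr


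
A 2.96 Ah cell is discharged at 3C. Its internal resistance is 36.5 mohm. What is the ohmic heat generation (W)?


Convert: R = 36.5 mohm = 0.0365 ohm
Step 1: I = C_rate * capacity = 3 * 2.96 = 8.88 A
Step 2: Q = I^2 * R = 8.88^2 * 0.0365 = 78.854 * 0.0365 = 2.878 W

2.878 W


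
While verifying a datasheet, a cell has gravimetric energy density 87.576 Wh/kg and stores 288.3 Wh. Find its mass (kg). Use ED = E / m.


m = E / ED = 288.3 / 87.576 = 3.292 kg

3.292 kg


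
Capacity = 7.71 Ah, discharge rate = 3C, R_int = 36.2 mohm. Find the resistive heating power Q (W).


Convert: R = 36.2 mohm = 0.0362 ohm
Step 1: I = C_rate * capacity = 3 * 7.71 = 23.13 A
Step 2: Q = I^2 * R = 23.13^2 * 0.0362 = 535 * 0.0362 = 19.37 W

19.37 W


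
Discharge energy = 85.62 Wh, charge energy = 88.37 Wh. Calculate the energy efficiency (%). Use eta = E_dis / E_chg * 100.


Round-trip efficiency = 85.62/88.37 * 100% = 96.89%

96.89%


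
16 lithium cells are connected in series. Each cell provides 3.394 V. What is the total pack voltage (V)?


With 16 cells in series at 3.394 V each, V_pack = 54.304 V

54.304 V


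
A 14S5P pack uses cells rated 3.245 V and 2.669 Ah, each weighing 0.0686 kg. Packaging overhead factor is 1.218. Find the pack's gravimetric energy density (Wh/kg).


Step 1: V_pack = 14 * 3.245 = 45.43 V
Step 2: C_pack = 5 * 2.669 = 13.345 Ah
Step 3: E_pack = V_pack * C_pack = 45.43 * 13.345 = 606.26 Wh
Step 4: m_pack = 14 * 5 * 0.0686 * 1.218 = 5.8488 kg
Step 5: ED = E_pack / m_pack = 606.26 / 5.8488 = 103.7 Wh/kg

103.7 Wh/kg


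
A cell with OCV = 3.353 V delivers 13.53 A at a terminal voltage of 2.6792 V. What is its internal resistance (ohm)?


R = (OCV - V) / I = (3.353 - 2.6792) / 13.53 = 0.04980 ohm

0.04980 ohm


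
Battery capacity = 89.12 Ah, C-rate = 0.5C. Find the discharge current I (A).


I = C_rate * capacity = 0.5 * 89.12 = 44.56 A

44.56 A


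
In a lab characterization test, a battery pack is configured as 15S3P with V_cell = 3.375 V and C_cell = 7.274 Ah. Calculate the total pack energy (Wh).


V_pack = 15 * 3.375 = 50.625 V
C_pack = 3 * 7.274 = 21.822 Ah
E = V_pack * C_pack = 50.625 * 21.822 = 1105 Wh

1105 Wh


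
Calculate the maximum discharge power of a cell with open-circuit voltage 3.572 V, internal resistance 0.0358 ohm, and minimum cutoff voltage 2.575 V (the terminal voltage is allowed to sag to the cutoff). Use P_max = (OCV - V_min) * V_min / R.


dV = OCV - V_min = 0.997 V (so I_max = dV / R)
P_max = dV * V_min / R = 0.997 * 2.575 / 0.0358 = 71.71 W

71.71 W


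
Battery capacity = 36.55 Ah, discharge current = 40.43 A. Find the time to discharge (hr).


t = capacity / current = 36.55 / 40.43 = 0.9040 hr

0.9040 hr


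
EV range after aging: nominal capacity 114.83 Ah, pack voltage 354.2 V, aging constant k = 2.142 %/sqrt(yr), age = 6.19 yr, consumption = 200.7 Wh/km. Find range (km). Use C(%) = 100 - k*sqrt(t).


Step 1: capacity retention = 100 - 2.142 * sqrt(6.19) = 100 - 2.142 * 2.488 = 94.671%
Step 2: C_now = 114.83 * 94.671/100 = 108.71 Ah
Step 3: E_pack = V * C_now = 354.2 * 108.71 = 38505 Wh
Step 4: range = E_pack / consumption = 38505 / 200.7 = 191.9 km

191.9 km


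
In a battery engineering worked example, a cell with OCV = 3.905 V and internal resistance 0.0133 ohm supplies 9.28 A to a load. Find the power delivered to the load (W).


Step 1: V_terminal = OCV - I*R = 3.905 - 9.28 * 0.0133 = 3.7816 V
Step 2: P_out = V_terminal * I = 3.7816 * 9.28 = 35.09 W

35.09 W


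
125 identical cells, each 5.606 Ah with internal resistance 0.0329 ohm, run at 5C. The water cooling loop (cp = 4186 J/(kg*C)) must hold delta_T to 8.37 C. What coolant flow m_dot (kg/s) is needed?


Step 1: I = 5 * 5.606 = 28.03 A
Step 2: Q_cell = I^2 * R = 28.03^2 * 0.0329 = 25.849 W
Step 3: Q_total = 125 * 25.849 = 3231.1 W
Step 4: m_dot = Q_total / (cp * dT) = 3231.1 / (4186 * 8.37) = 0.09222 kg/s

0.09222 kg/s


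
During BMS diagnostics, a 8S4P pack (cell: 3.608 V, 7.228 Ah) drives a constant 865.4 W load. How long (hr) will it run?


Step 1: E_pack = Ns * V_cell * Np * C_cell = 8 * 3.608 * 4 * 7.228 = 834.52 Wh
Step 2: t = E_pack / P = 834.52 / 865.4 = 0.9643 hr

0.9643 hr


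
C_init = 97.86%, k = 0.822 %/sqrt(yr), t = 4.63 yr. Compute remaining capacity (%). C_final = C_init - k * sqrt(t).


sqrt(t) = sqrt(4.63) = 2.1517
C_final = 97.86 - 0.822 * 2.1517 = 96.09%

96.09%


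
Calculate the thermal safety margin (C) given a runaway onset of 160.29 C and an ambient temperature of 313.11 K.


Convert: T_ambient = 313.11 K = 39.96 C
margin = 160.29 - 39.96 = 120.33 C

120.33 C


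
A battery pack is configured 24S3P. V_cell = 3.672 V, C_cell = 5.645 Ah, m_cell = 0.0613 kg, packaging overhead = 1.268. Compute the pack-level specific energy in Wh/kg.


Step 1: V_pack = 24 * 3.672 = 88.128 V
Step 2: C_pack = 3 * 5.645 = 16.935 Ah
Step 3: E_pack = V_pack * C_pack = 88.128 * 16.935 = 1492.4 Wh
Step 4: m_pack = 24 * 3 * 0.0613 * 1.268 = 5.5964 kg
Step 5: ED = E_pack / m_pack = 1492.4 / 5.5964 = 266.7 Wh/kg

266.7 Wh/kg


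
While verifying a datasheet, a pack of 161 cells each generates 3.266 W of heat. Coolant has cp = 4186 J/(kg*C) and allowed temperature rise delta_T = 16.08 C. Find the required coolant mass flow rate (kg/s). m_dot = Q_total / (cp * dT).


Step 1: Total heat Q = 161 * 3.266 W = 525.83 W
Step 2: denom = cp * dT = 4186 * 16.08 = 67311
Step 3: m_dot = 525.83 / 67311 = 0.007812 kg/s

0.007812 kg/s


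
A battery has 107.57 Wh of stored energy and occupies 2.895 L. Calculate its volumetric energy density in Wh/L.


ED = E / V = 107.57 / 2.895 = 37.16 Wh/L

37.16 Wh/L


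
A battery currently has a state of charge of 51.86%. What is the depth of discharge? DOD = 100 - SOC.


DOD = 100 - SOC = 100 - 51.86 = 48.14%

48.14%


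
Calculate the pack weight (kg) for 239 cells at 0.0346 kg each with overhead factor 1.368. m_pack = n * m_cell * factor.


Cell mass sum = 239 * 0.0346 = 8.2694 kg
With overhead 1.368: m_pack = 8.2694 * 1.368 = 11.31 kg

11.31 kg


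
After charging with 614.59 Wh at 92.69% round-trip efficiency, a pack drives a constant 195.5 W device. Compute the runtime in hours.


Step 1: E_discharge = eta/100 * E_charge = 92.69/100 * 614.59 = 569.66 Wh
Step 2: t = E_discharge / P = 569.66 / 195.5 = 2.914 hr

2.914 hr


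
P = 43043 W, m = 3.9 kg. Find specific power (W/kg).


Specific power = 43043 W / 3.9 kg = 11040 W/kg

11040 W/kg


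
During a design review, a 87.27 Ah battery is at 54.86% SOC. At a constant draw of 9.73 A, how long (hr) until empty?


Step 1: remaining = SOC/100 * C_total = 54.86/100 * 87.27 = 47.876 Ah
Step 2: t = remaining / I = 47.876 / 9.73 = 4.920 hr

4.920 hr


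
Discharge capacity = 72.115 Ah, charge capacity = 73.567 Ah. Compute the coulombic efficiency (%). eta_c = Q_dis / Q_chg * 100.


eta_c = Q_dis / Q_chg * 100 = 72.115 / 73.567 * 100 = 98.03%

98.03%


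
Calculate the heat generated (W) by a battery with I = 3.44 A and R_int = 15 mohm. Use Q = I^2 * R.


Convert: R = 15 mohm = 0.015 ohm
Q = I^2 * R = 3.44^2 * 0.015 = 0.1775 W

0.1775 W


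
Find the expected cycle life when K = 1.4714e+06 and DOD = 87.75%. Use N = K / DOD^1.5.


Step 1: DOD^1.5 = 87.75^1.5 = 822
Step 2: N = 1.4714e+06 / 822 = 1790 cycles

1790 cycles


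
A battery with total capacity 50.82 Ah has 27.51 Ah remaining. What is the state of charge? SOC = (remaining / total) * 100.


SOC = (remaining / total) * 100 = (27.51 / 50.82) * 100 = 54.13%

54.13%


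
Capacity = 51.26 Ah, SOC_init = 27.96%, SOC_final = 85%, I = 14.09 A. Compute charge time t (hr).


Step 1: dSOC = 85% - 27.96% = 57.04%
Step 2: delta_Ah = 51.26 * 57.04 / 100 = 29.239 Ah
Step 3: t = 29.239 / 14.09 = 2.075 hr

2.075 hr


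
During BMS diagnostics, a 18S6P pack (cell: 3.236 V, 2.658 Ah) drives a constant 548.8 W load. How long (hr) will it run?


Step 1: E_pack = Ns * V_cell * Np * C_cell = 18 * 3.236 * 6 * 2.658 = 928.94 Wh
Step 2: t = E_pack / P = 928.94 / 548.8 = 1.693 hr

1.693 hr


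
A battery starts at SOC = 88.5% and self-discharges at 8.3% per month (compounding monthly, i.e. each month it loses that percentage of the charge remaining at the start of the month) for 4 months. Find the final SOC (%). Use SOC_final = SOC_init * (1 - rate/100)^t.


Monthly retention factor = 1 - 8.3/100 = 0.917
Over 4 months: factor^4 = 0.70709
SOC_final = 88.5 * 0.70709 = 62.58%

62.58%


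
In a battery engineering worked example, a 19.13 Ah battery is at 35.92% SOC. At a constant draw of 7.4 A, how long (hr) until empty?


Step 1: remaining = SOC/100 * C_total = 35.92/100 * 19.13 = 6.8715 Ah
Step 2: t = remaining / I = 6.8715 / 7.4 = 0.9286 hr

0.9286 hr


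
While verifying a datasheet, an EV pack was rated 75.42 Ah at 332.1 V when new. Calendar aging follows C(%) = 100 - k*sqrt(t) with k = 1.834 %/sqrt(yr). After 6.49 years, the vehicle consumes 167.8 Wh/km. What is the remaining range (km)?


Step 1: capacity retention = 100 - 1.834 * sqrt(6.49) = 100 - 1.834 * 2.5475 = 95.328%
Step 2: C_now = 75.42 * 95.328/100 = 71.896 Ah
Step 3: E_pack = V * C_now = 332.1 * 71.896 = 23877 Wh
Step 4: range = E_pack / consumption = 23877 / 167.8 = 142.3 km

142.3 km


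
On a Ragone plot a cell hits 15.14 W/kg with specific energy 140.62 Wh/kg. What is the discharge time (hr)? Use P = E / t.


t = E / P = 140.62 / 15.14 = 9.288 hr

9.288 hr


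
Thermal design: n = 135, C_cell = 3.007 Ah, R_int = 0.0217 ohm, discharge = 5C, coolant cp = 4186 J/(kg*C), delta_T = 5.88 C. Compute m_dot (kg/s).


Step 1: I = 5 * 3.007 = 15.035 A
Step 2: Q_cell = I^2 * R = 15.035^2 * 0.0217 = 4.9053 W
Step 3: Q_total = 135 * 4.9053 = 662.22 W
Step 4: m_dot = Q_total / (cp * dT) = 662.22 / (4186 * 5.88) = 0.02690 kg/s

0.02690 kg/s


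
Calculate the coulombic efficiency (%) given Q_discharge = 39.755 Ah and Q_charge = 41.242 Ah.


eta_c = Q_dis / Q_chg * 100 = 39.755 / 41.242 * 100 = 96.39%

96.39%


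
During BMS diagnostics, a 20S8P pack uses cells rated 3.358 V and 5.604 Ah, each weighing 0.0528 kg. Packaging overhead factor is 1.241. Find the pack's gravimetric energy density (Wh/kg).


Step 1: V_pack = 20 * 3.358 = 67.16 V
Step 2: C_pack = 8 * 5.604 = 44.832 Ah
Step 3: E_pack = V_pack * C_pack = 67.16 * 44.832 = 3010.9 Wh
Step 4: m_pack = 20 * 8 * 0.0528 * 1.241 = 10.484 kg
Step 5: ED = E_pack / m_pack = 3010.9 / 10.484 = 287.2 Wh/kg

287.2 Wh/kg


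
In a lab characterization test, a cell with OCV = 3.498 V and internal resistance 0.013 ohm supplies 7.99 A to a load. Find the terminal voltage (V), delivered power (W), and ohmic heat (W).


Step 1: V_terminal = OCV - I*R = 3.498 - 7.99 * 0.013 = 3.3941 V
Step 2: P_out = V_terminal * I = 3.3941 * 7.99 = 27.12 W
Step 3: Q = I^2 * R = 7.99^2 * 0.013 = 0.8299 W

V=3.3941 V, P=27.12 W, Q=0.8299 W


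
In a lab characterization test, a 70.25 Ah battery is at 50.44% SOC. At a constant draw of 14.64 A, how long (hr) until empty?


Step 1: remaining = SOC/100 * C_total = 50.44/100 * 70.25 = 35.434 Ah
Step 2: t = remaining / I = 35.434 / 14.64 = 2.420 hr

2.420 hr


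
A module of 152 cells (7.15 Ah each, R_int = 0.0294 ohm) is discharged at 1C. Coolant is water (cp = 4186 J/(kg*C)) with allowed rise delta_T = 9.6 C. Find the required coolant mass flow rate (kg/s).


Step 1: I = 1 * 7.15 = 7.15 A
Step 2: Q_cell = I^2 * R = 7.15^2 * 0.0294 = 1.503 W
Step 3: Q_total = 152 * 1.503 = 228.46 W
Step 4: m_dot = Q_total / (cp * dT) = 228.46 / (4186 * 9.6) = 0.005685 kg/s

0.005685 kg/s


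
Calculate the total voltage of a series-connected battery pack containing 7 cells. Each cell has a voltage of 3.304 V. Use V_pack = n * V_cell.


With 7 cells in series at 3.304 V each, V_pack = 23.128 V

23.128 V


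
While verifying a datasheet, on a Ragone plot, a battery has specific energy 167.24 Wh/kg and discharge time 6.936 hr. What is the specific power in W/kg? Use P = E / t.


Specific power = 167.24 Wh/kg / 6.936 hr = 24.11 W/kg

24.11 W/kg


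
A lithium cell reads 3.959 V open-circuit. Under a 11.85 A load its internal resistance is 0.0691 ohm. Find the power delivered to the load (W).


Step 1: V_terminal = OCV - I*R = 3.959 - 11.85 * 0.0691 = 3.1402 V
Step 2: P_out = V_terminal * I = 3.1402 * 11.85 = 37.21 W

37.21 W


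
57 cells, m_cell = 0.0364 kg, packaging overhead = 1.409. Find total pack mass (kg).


Cell mass sum = 57 * 0.0364 = 2.0748 kg
With overhead 1.409: m_pack = 2.0748 * 1.409 = 2.923 kg

2.923 kg


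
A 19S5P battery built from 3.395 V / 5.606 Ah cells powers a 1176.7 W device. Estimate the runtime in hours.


Step 1: E_pack = Ns * V_cell * Np * C_cell = 19 * 3.395 * 5 * 5.606 = 1808.1 Wh
Step 2: t = E_pack / P = 1808.1 / 1176.7 = 1.537 hr

1.537 hr


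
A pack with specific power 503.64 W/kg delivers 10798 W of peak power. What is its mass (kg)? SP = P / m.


m = P / SP = 10798 / 503.64 = 21.44 kg

21.44 kg


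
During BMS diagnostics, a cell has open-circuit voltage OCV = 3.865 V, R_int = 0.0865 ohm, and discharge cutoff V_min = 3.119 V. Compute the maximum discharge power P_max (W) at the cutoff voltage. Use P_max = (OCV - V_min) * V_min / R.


dV = OCV - V_min = 0.746 V (so I_max = dV / R)
P_max = dV * V_min / R = 0.746 * 3.119 / 0.0865 = 26.90 W

26.90 W


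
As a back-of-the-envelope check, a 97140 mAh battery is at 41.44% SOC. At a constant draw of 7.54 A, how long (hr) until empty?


Convert: C_total = 97140 mAh = 97.14 Ah
Step 1: remaining = SOC/100 * C_total = 41.44/100 * 97.14 = 40.255 Ah
Step 2: t = remaining / I = 40.255 / 7.54 = 5.339 hr

5.339 hr


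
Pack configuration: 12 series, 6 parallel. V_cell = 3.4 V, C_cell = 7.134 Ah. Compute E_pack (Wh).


E = Ns * Vcell * Np * Ccell = 12 * 3.4 * 6 * 7.134 = 1746 Wh

1746 Wh


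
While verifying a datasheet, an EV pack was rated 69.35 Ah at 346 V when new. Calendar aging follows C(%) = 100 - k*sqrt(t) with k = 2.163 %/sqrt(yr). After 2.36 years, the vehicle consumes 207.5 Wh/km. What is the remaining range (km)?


Step 1: capacity retention = 100 - 2.163 * sqrt(2.36) = 100 - 2.163 * 1.5362 = 96.677%
Step 2: C_now = 69.35 * 96.677/100 = 67.045 Ah
Step 3: E_pack = V * C_now = 346 * 67.045 = 23198 Wh
Step 4: range = E_pack / consumption = 23198 / 207.5 = 111.8 km

111.8 km


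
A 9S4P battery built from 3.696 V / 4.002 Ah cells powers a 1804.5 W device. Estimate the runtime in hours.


Step 1: E_pack = Ns * V_cell * Np * C_cell = 9 * 3.696 * 4 * 4.002 = 532.49 Wh
Step 2: t = E_pack / P = 532.49 / 1804.5 = 0.2951 hr

0.2951 hr


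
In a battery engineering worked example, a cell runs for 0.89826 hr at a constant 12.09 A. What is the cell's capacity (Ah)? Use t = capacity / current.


C = I * t = 12.09 * 0.89826 = 10.86 Ah

10.86 Ah


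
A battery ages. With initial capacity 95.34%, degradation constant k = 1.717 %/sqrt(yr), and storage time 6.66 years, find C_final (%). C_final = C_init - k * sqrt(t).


sqrt(t) = sqrt(6.66) = 2.5807
C_final = 95.34 - 1.717 * 2.5807 = 90.91%

90.91%


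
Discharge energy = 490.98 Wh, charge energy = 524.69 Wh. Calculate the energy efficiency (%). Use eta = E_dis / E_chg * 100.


Round-trip efficiency = 490.98/524.69 * 100% = 93.58%

93.58%


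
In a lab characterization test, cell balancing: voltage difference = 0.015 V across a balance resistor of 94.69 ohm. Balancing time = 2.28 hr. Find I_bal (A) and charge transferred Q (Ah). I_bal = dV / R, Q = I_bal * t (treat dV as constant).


I_bal = dV / R = 0.015 / 94.69 = 1.5841e-04 A
Q = I_bal * t = 1.5841e-04 * 2.28 = 3.612e-04 Ah

I=1.5841e-04 A, Q=3.612e-04 Ah


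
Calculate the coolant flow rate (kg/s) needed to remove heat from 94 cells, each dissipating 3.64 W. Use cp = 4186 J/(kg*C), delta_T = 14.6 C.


Step 1: Total heat Q = 94 * 3.64 W = 342.16 W
Step 2: denom = cp * dT = 4186 * 14.6 = 61116
Step 3: m_dot = 342.16 / 61116 = 0.005599 kg/s

0.005599 kg/s


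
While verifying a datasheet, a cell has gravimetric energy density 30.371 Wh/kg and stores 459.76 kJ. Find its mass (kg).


Convert: E = 459.76 kJ = 127.71 Wh
m = E / ED = 127.71 / 30.371 = 4.205 kg

4.205 kg


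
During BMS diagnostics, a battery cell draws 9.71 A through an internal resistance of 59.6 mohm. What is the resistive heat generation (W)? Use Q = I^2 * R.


Convert: R = 59.6 mohm = 0.0596 ohm
Q = I^2 * R = 9.71^2 * 0.0596 = 5.619 W

5.619 W


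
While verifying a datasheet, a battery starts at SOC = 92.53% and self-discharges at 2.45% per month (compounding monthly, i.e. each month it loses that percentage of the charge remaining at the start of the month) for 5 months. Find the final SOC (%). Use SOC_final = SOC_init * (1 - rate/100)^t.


decay = (1 - 2.45/100)^5 = 0.88336
SOC_final = 92.53 * 0.88336 = 81.74%

81.74%


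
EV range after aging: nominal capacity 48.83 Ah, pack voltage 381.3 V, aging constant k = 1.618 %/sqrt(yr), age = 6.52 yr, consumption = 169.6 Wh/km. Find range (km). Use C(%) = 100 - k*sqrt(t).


Step 1: capacity retention = 100 - 1.618 * sqrt(6.52) = 100 - 1.618 * 2.5534 = 95.869%
Step 2: C_now = 48.83 * 95.869/100 = 46.813 Ah
Step 3: E_pack = V * C_now = 381.3 * 46.813 = 17850 Wh
Step 4: range = E_pack / consumption = 17850 / 169.6 = 105.2 km

105.2 km


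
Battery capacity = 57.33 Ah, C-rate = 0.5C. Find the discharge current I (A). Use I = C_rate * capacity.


At 0.5C: I = 0.5 * 57.33 Ah = 28.665 A

28.665 A


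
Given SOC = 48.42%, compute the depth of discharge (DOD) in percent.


DOD = 100 - SOC = 100 - 48.42 = 51.58%

51.58%


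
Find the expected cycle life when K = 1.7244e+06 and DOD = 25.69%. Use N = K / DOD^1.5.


Step 1: DOD^1.5 = 25.69^1.5 = 130.21
Step 2: N = 1.7244e+06 / 130.21 = 13240 cycles

13240 cycles


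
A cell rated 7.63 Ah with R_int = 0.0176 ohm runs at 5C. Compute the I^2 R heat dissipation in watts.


Step 1: I = C_rate * capacity = 5 * 7.63 = 38.15 A
Step 2: Q = I^2 * R = 38.15^2 * 0.0176 = 1455.4 * 0.0176 = 25.62 W

25.62 W


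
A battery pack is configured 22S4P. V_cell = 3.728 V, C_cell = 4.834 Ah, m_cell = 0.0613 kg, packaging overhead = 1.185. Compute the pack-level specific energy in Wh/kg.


Step 1: V_pack = 22 * 3.728 = 82.016 V
Step 2: C_pack = 4 * 4.834 = 19.336 Ah
Step 3: E_pack = V_pack * C_pack = 82.016 * 19.336 = 1585.9 Wh
Step 4: m_pack = 22 * 4 * 0.0613 * 1.185 = 6.3924 kg
Step 5: ED = E_pack / m_pack = 1585.9 / 6.3924 = 248.1 Wh/kg

248.1 Wh/kg


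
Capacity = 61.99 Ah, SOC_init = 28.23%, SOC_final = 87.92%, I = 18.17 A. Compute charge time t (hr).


delta_Ah = 61.99 * (87.92 - 28.23) / 100 = 37.002 Ah
t = delta_Ah / I = 37.002 / 18.17 = 2.036 hr

2.036 hr


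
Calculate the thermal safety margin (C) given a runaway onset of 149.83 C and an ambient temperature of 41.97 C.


Safety margin = 149.83 C - 41.97 C = 107.86 C

107.86 C


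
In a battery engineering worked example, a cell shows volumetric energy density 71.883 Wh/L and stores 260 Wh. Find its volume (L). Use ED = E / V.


V = E / ED = 260 / 71.883 = 3.617 L

3.617 L


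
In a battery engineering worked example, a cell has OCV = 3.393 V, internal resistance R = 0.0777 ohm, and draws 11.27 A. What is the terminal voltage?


IR drop = 11.27 * 0.0777 = 0.87568 V
V = 3.393 - 0.87568 = 2.517 V

2.517 V


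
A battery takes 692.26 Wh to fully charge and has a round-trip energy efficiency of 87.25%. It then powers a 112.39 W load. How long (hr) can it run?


Step 1: E_discharge = eta/100 * E_charge = 87.25/100 * 692.26 = 604 Wh
Step 2: t = E_discharge / P = 604 / 112.39 = 5.374 hr

5.374 hr


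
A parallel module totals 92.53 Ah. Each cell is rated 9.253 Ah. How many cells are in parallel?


n = C_total / C_cell = 92.53 / 9.253 = 10

10


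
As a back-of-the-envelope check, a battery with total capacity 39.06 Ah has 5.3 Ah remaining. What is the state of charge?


SOC% = 5.3 / 39.06 * 100 = 13.57%

13.57%


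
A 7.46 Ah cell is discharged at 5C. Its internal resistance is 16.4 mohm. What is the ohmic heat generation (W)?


Convert: R = 16.4 mohm = 0.0164 ohm
Step 1: I = C_rate * capacity = 5 * 7.46 = 37.3 A
Step 2: Q = I^2 * R = 37.3^2 * 0.0164 = 1391.3 * 0.0164 = 22.82 W

22.82 W


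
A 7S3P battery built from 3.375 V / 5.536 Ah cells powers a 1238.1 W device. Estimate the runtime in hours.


Step 1: E_pack = Ns * V_cell * Np * C_cell = 7 * 3.375 * 3 * 5.536 = 392.36 Wh
Step 2: t = E_pack / P = 392.36 / 1238.1 = 0.3169 hr

0.3169 hr


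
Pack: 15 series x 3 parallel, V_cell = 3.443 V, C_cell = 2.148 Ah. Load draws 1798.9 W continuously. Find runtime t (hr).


Step 1: E_pack = Ns * V_cell * Np * C_cell = 15 * 3.443 * 3 * 2.148 = 332.8 Wh
Step 2: t = E_pack / P = 332.8 / 1798.9 = 0.1850 hr

0.1850 hr


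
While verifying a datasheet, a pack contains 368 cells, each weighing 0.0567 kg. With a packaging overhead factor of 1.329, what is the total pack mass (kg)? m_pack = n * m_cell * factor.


Cell mass sum = 368 * 0.0567 = 20.866 kg
With overhead 1.329: m_pack = 20.866 * 1.329 = 27.73 kg

27.73 kg


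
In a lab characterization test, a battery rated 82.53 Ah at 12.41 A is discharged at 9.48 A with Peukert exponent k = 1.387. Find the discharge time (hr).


Step 1: t_rated = C / I_rated = 82.53 / 12.41 = 6.6503 hr
Step 2: ratio = 12.41 / 9.48 = 1.3091
Step 3: ratio^k = 1.3091^1.387 = 1.4529
Step 4: t = t_rated * ratio^k = 6.6503 * 1.4529 = 9.662 hr

9.662 hr


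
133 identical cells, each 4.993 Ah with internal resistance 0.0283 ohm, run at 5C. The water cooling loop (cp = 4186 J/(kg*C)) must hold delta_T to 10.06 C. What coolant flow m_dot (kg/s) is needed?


Step 1: I = 5 * 4.993 = 24.965 A
Step 2: Q_cell = I^2 * R = 24.965^2 * 0.0283 = 17.638 W
Step 3: Q_total = 133 * 17.638 = 2345.9 W
Step 4: m_dot = Q_total / (cp * dT) = 2345.9 / (4186 * 10.06) = 0.05571 kg/s

0.05571 kg/s
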